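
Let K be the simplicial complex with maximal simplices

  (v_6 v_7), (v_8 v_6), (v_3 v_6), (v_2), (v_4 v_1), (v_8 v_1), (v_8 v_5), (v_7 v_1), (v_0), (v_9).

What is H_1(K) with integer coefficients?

Fix the vertex order v_0 < v_1 < v_2 < v_3 < v_4 < v_5 < v_6 < v_7 < v_8 < v_9 and write every simplex with vertices in increasing order. Then dim K = 1 and the simplices of K are:

  0-simplices (10): [v_0], [v_1], [v_2], [v_3], [v_4], [v_5], [v_6], [v_7], [v_8], [v_9]
  1-simplices (7): [v_1,v_4], [v_1,v_7], [v_1,v_8], [v_3,v_6], [v_5,v_8], [v_6,v_7], [v_6,v_8]

so the chain groups are C_0 ≅ Z^10, C_1 ≅ Z^7.

Boundary ∂_1: C_1 → C_0 sends each edge [p,q] (with p < q) to q − p. For instance
  ∂[v_1,v_7] = [v_7] − [v_1].
The resulting 10×7 matrix has rank 6, and its Smith normal form has invariant factors (1,1,1,1,1,1).

Computing H_k = (kernel of ∂_k) / (image of ∂_{k+1}):

  H_1: rank ker ∂_1 − rank ∂_2 = (7 − 6) − 0 = 1, and there is no ∂_2, so H_1 ≅ Z.

H_1 ≅ Z.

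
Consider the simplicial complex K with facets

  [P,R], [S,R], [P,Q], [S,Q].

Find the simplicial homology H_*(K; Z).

Order the vertices as P < Q < R < S. Listing each simplex with vertices in this order, K has dimension 1 with simplices:

  0-simplices (4): P, Q, R, S
  1-simplices (4): PQ, PR, QS, RS

Hence C_0 ≅ Z^4, C_1 ≅ Z^4.

The boundary map ∂_1: C_1 → C_0 sends each edge [p,q] (with p < q) to q − p.
As a 4×4 matrix over Z this has rank 3, with invariant factors (1,1,1).

From H_k ≅ ker(∂_k) / im(∂_{k+1}) we obtain:

  H_0: rank C_0 − rank ∂_1 = 4 − 3 = 1, and the invariant factors of ∂_1 are all 1, so H_0 ≅ Z.
  H_1: rank ker ∂_1 − rank ∂_2 = (4 − 3) − 0 = 1, and there is no ∂_2, so H_1 ≅ Z.

As a check, the Euler characteristic is 4 − 4 = 0, which agrees with 1 − 1 = 0.

H_0 ≅ Z,  H_1 ≅ Z.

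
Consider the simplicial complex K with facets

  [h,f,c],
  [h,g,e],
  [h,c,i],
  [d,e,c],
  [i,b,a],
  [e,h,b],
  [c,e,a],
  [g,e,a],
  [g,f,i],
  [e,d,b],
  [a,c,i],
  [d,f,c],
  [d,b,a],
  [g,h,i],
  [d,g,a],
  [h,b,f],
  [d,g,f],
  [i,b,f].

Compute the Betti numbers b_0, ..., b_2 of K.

We work with the vertex ordering a < b < c < d < e < f < g < h < i. The simplices of K, each written with vertices in increasing order, are:

  0-simplices (9): a, b, c, d, e, f, g, h, i
  1-simplices (27): ab, ac, ad, ae, ag, ai, bd, be, bf, bh, bi, cd, ce, cf, ch, ci, de, df, dg, eg, eh, fg, fh, fi, gh, gi, hi
  2-simplices (18): abd, abi, ace, aci, adg, aeg, bde, beh, bfh, bfi, cde, cdf, cfh, chi, dfg, egh, fgi, ghi

so the chain groups are C_0 ≅ Z^9, C_1 ≅ Z^27, C_2 ≅ Z^18.

Boundary ∂_1: C_1 → C_0 sends each edge [p,q] (with p < q) to q − p.
As a 9×27 matrix over Z this has rank 8, with invariant factors (1,1,1,1,1,1,1,1).

∂_2: C_2 → C_1 sends each 2-simplex [p,q,r] to [q,r] − [p,r] + [p,q]. For instance
  ∂dfg = fg − dg + df,
  ∂chi = hi − ci + ch.
As a 27×18 matrix over Z this has rank 18, with invariant factors (1,1,1,1,1,1,1,1,1,1,1,1,1,1,1,1,1,2).

From H_k ≅ ker(∂_k) / im(∂_{k+1}) we obtain:

  H_0: rank C_0 − rank ∂_1 = 9 − 8 = 1, and the invariant factors of ∂_1 are all 1, so H_0 ≅ Z.
  H_1: rank ker ∂_1 − rank ∂_2 = (27 − 8) − 18 = 1, and ∂_2 has invariant factor 2 > 1, so H_1 ≅ Z × Z/2.
  H_2: rank ker ∂_2 − rank ∂_3 = (18 − 18) − 0 = 0, and there is no ∂_3, so H_2 ≅ 0.

Hence the Betti numbers are b_0 = 1, b_1 = 1, b_2 = 0.

b_0 = 1, b_1 = 1, b_2 = 0.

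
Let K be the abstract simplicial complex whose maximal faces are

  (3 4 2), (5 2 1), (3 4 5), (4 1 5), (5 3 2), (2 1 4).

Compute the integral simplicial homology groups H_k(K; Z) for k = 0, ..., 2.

Take the total order 1 < 2 < 3 < 4 < 5 on the vertex set. Then K (dimension 2) consists of the simplices:

  0-simplices (5): [1], [2], [3], [4], [5]
  1-simplices (9): [1,2], [1,4], [1,5], [2,3], [2,4], [2,5], [3,4], [3,5], [4,5]
  2-simplices (6): [1,2,4], [1,2,5], [1,4,5], [2,3,4], [2,3,5], [3,4,5]

Hence C_0 ≅ Z^5, C_1 ≅ Z^9, C_2 ≅ Z^6.

Boundary ∂_1: C_1 → C_0 is given by ∂[p,q] = [q] − [p]. For instance
  ∂[2,5] = [5] − [2].
As a 5×9 matrix over Z this has rank 4, with invariant factors (1,1,1,1).

Boundary ∂_2: C_2 → C_1 maps a triangle to the signed sum of its edges. For instance
  ∂[3,4,5] = [4,5] − [3,5] + [3,4],
  ∂[2,3,5] = [3,5] − [2,5] + [2,3].
The resulting 9×6 matrix has rank 5, and its Smith normal form has invariant factors (1,1,1,1,1).

Computing H_k = (kernel of ∂_k) / (image of ∂_{k+1}):

  H_0: rank C_0 − rank ∂_1 = 5 − 4 = 1, and the invariant factors of ∂_1 are all 1, so H_0 ≅ Z.
  H_1: rank ker ∂_1 − rank ∂_2 = (9 − 4) − 5 = 0, and the invariant factors of ∂_2 are all 1, so H_1 ≅ 0.
  H_2: rank ker ∂_2 − rank ∂_3 = (6 − 5) − 0 = 1, and there is no ∂_3, so H_2 ≅ Z.

As a check, the Euler characteristic is 5 − 9 + 6 = 2, which agrees with 1 − 0 + 1 = 2.

H_0 = Z,  H_1 = 0,  H_2 = Z.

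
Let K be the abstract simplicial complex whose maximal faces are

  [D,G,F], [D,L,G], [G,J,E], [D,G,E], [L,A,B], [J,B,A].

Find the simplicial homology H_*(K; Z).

H_0 = Z,  H_1 = Z,  H_2 = 0.

Fix the vertex order A < B < D < E < F < G < J < L and write every simplex with vertices in increasing order. Then dim K = 2 and the simplices of K are:

  0-simplices (8): A, B, D, E, F, G, J, L
  1-simplices (14): AB, AJ, AL, BJ, BL, DE, DF, DG, DL, EG, EJ, FG, GJ, GL
  2-simplices (6): ABJ, ABL, DEG, DFG, DGL, EGJ

so the chain groups are C_0 ≅ Z^8, C_1 ≅ Z^14, C_2 ≅ Z^6.

Boundary ∂_1: C_1 → C_0 is given by ∂[p,q] = [q] − [p].
The resulting 8×14 matrix has rank 7, and its Smith normal form has invariant factors (1,1,1,1,1,1,1).

Boundary ∂_2: C_2 → C_1 acts by ∂[p,q,r] = [q,r] − [p,r] + [p,q]. For instance
  ∂EGJ = GJ − EJ + EG,
  ∂DEG = EG − DG + DE.
As a 14×6 matrix over Z this has rank 6, with invariant factors (1,1,1,1,1,1).

Now H_k = ker ∂_k / im ∂_{k+1}, so:

  H_0: rank C_0 − rank ∂_1 = 8 − 7 = 1, and the invariant factors of ∂_1 are all 1, so H_0 ≅ Z.
  H_1: rank ker ∂_1 − rank ∂_2 = (14 − 7) − 6 = 1, and the invariant factors of ∂_2 are all 1, so H_1 ≅ Z.
  H_2: rank ker ∂_2 − rank ∂_3 = (6 − 6) − 0 = 0, and there is no ∂_3, so H_2 ≅ 0.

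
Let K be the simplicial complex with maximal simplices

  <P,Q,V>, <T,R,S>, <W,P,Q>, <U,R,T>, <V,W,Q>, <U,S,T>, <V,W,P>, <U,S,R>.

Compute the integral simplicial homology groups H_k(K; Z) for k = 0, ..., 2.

Order the vertices as P < Q < R < S < T < U < V < W. Listing each simplex with vertices in this order, K has dimension 2 with simplices:

  0-simplices (8): P, Q, R, S, T, U, V, W
  1-simplices (12): PQ, PV, PW, QV, QW, RS, RT, RU, ST, SU, TU, VW
  2-simplices (8): PQV, PQW, PVW, QVW, RST, RSU, RTU, STU

so the chain groups are C_0 ≅ Z^8, C_1 ≅ Z^12, C_2 ≅ Z^8.

Boundary ∂_1: C_1 → C_0 is given by ∂[p,q] = [q] − [p].
As a 8×12 matrix over Z this has rank 6, with invariant factors (1,1,1,1,1,1).

∂_2: C_2 → C_1 maps a triangle to the signed sum of its edges. For instance
  ∂PQW = QW − PW + PQ,
  ∂RTU = TU − RU + RT.
The 12×8 boundary matrix has rank 6 and Smith normal form diag(1,1,1,1,1,1).

Computing H_k = (kernel of ∂_k) / (image of ∂_{k+1}):

  H_0: rank C_0 − rank ∂_1 = 8 − 6 = 2, and the invariant factors of ∂_1 are all 1, so H_0 ≅ Z^2.
  H_1: rank ker ∂_1 − rank ∂_2 = (12 − 6) − 6 = 0, and the invariant factors of ∂_2 are all 1, so H_1 ≅ 0.
  H_2: rank ker ∂_2 − rank ∂_3 = (8 − 6) − 0 = 2, and there is no ∂_3, so H_2 ≅ Z^2.

H_0 ≅ Z^2,  H_1 = 0,  H_2 ≅ Z^2.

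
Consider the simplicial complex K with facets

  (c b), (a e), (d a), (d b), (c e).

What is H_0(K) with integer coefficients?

H_0 ≅ Z.

We work with the vertex ordering a < b < c < d < e. The simplices of K, each written with vertices in increasing order, are:

  0-simplices (5): a, b, c, d, e
  1-simplices (5): ad, ae, bc, bd, ce

Hence C_0 ≅ Z^5, C_1 ≅ Z^5.

∂_1: C_1 → C_0 is given by ∂[p,q] = [q] − [p]. For instance
  ∂ad = d − a.
The 5×5 boundary matrix has rank 4 and Smith normal form diag(1,1,1,1).

Reading off H_k = ker ∂_k / im ∂_{k+1}:

  H_0: rank C_0 − rank ∂_1 = 5 − 4 = 1, and the invariant factors of ∂_1 are all 1, so H_0 ≅ Z.

(K is a triangulation of the circle S^1.)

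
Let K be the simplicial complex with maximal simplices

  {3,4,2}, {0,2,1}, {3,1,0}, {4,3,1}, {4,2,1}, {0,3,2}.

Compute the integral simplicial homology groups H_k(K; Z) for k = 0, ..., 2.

H_0 ≅ Z,  H_1 = 0,  H_2 ≅ Z.

Take the total order 0 < 1 < 2 < 3 < 4 on the vertex set. Then K (dimension 2) consists of the simplices:

  0-simplices (5): [0], [1], [2], [3], [4]
  1-simplices (9): [0,1], [0,2], [0,3], [1,2], [1,3], [1,4], [2,3], [2,4], [3,4]
  2-simplices (6): [0,1,2], [0,1,3], [0,2,3], [1,2,4], [1,3,4], [2,3,4]

so the chain groups are C_0 ≅ Z^5, C_1 ≅ Z^9, C_2 ≅ Z^6.

The boundary map ∂_1: C_1 → C_0 is given by ∂[p,q] = [q] − [p].
As a 5×9 matrix over Z this has rank 4, with invariant factors (1,1,1,1).

∂_2: C_2 → C_1 maps a triangle to the signed sum of its edges. For instance
  ∂[0,1,3] = [1,3] − [0,3] + [0,1],
  ∂[1,3,4] = [3,4] − [1,4] + [1,3].
The 9×6 boundary matrix has rank 5 and Smith normal form diag(1,1,1,1,1).

Reading off H_k = ker ∂_k / im ∂_{k+1}:

  H_0: rank C_0 − rank ∂_1 = 5 − 4 = 1, and the invariant factors of ∂_1 are all 1, so H_0 = Z.
  H_1: rank ker ∂_1 − rank ∂_2 = (9 − 4) − 5 = 0, and the invariant factors of ∂_2 are all 1, so H_1 = 0.
  H_2: rank ker ∂_2 − rank ∂_3 = (6 − 5) − 0 = 1, and there is no ∂_3, so H_2 = Z.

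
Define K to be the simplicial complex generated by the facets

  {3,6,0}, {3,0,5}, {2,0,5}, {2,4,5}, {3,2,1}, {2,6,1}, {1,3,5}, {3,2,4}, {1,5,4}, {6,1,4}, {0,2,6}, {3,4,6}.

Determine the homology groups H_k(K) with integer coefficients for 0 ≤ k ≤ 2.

K has 7 vertices, 18 edges, 12 triangles.
rank ∂_0 = 0, rank ∂_1 = 6 ⇒ b_0 = 7 − 0 − 6 = 1; all invariant factors of ∂_1 are 1 so no torsion. So H_0 = Z.
rank ∂_1 = 6, rank ∂_2 = 12 ⇒ b_1 = 18 − 6 − 12 = 0; ∂_2 has invariant factor(s) [2] giving torsion. So H_1 = Z/2Z.
rank ∂_2 = 12, rank ∂_3 = 0 ⇒ b_2 = 12 − 12 − 0 = 0. So H_2 = 0.

H_0 ≅ Z,  H_1 ≅ Z/2Z,  H_2 = 0.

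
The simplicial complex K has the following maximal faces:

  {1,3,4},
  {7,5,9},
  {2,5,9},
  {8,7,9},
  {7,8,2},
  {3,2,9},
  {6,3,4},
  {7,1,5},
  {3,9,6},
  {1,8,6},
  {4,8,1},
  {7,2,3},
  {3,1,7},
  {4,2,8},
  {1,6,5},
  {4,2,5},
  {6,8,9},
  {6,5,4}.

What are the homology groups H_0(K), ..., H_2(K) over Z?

Take the total order 1 < 2 < 3 < 4 < 5 < 6 < 7 < 8 < 9 on the vertex set. Then K (dimension 2) consists of the simplices:

  0-simplices (9): [1], [2], [3], [4], [5], [6], [7], [8], [9]
  1-simplices (27): (27 of them)
  2-simplices (18): [1,3,4], [1,3,7], [1,4,8], [1,5,6], [1,5,7], [1,6,8], [2,3,7], [2,3,9], [2,4,5], [2,4,8], [2,5,9], [2,7,8], [3,4,6], [3,6,9], [4,5,6], [5,7,9], [6,8,9], [7,8,9]

giving chain groups C_0 ≅ Z^9, C_1 ≅ Z^27, C_2 ≅ Z^18.

∂_1: C_1 → C_0 maps an edge to its endpoints' difference, ∂[p,q] = q − p.
This gives a 9×27 integer matrix of rank 8; reducing to Smith normal form yields diagonal entries (1,1,1,1,1,1,1,1).

Boundary ∂_2: C_2 → C_1 sends each 2-simplex [p,q,r] to [q,r] − [p,r] + [p,q]. For instance
  ∂[6,8,9] = [8,9] − [6,9] + [6,8],
  ∂[4,5,6] = [5,6] − [4,6] + [4,5].
As a 27×18 matrix over Z this has rank 18, with invariant factors (1,1,1,1,1,1,1,1,1,1,1,1,1,1,1,1,1,2).

Now H_k = ker ∂_k / im ∂_{k+1}, so:

  H_0: rank C_0 − rank ∂_1 = 9 − 8 = 1, and the invariant factors of ∂_1 are all 1, so H_0 = Z.
  H_1: rank ker ∂_1 − rank ∂_2 = (27 − 8) − 18 = 1, and ∂_2 has invariant factor 2 > 1, so H_1 = Z ⊕ Z/2.
  H_2: rank ker ∂_2 − rank ∂_3 = (18 − 18) − 0 = 0, and there is no ∂_3, so H_2 = 0.

As a check, the Euler characteristic is 9 − 27 + 18 = 0, which agrees with 1 − 1 + 0 = 0.
(K is a triangulation of the Klein bottle.)

H_0 ≅ Z,  H_1 ≅ Z ⊕ Z/2,  H_2 = 0.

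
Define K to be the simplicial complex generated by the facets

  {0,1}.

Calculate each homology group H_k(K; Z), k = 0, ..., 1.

H_0 ≅ Z,  H_1 = 0.

K has 2 vertices, 1 edge.
rank ∂_0 = 0, rank ∂_1 = 1 ⇒ b_0 = 2 − 0 − 1 = 1; all invariant factors of ∂_1 are 1 so no torsion. So H_0 = Z.
rank ∂_1 = 1, rank ∂_2 = 0 ⇒ b_1 = 1 − 1 − 0 = 0. So H_1 = 0.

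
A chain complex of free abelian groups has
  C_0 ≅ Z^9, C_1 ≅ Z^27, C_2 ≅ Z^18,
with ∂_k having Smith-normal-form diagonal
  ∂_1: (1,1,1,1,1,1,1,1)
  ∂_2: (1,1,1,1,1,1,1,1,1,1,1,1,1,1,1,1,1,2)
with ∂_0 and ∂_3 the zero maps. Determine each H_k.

H_0 ≅ Z,  H_1 ≅ Z ⊕ Z/2Z,  H_2 = 0.

H_0: b_0 = 9 − 0 − 8 = 1; torsion from ∂_1 factors > 1: none. So H_0 ≅ Z.
H_1: b_1 = 27 − 8 − 18 = 1; torsion from ∂_2 factors > 1: [2]. So H_1 ≅ Z ⊕ Z/2Z.
H_2: b_2 = 18 − 18 − 0 = 0; torsion from ∂_3 factors > 1: none. So H_2 ≅ 0.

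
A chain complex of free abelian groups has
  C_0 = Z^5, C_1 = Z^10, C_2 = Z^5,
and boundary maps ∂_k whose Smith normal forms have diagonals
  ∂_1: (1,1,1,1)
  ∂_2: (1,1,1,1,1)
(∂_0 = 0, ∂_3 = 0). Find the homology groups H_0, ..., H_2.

H_0: b_0 = 5 − 0 − 4 = 1; torsion from ∂_1 factors > 1: none. So H_0 = Z.
H_1: b_1 = 10 − 4 − 5 = 1; torsion from ∂_2 factors > 1: none. So H_1 = Z.
H_2: b_2 = 5 − 5 − 0 = 0; torsion from ∂_3 factors > 1: none. So H_2 = 0.

H_0 = Z,  H_1 = Z,  H_2 = 0.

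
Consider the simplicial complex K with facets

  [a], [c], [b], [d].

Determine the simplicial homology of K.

H_0 = Z^4.

Take the total order a < b < c < d on the vertex set. Then K (dimension 0) consists of the simplices:

  0-simplices (4): a, b, c, d

Hence C_0 ≅ Z^4.

Reading off H_k = ker ∂_k / im ∂_{k+1}:

  H_0: rank C_0 − rank ∂_1 = 4 − 0 = 4, and there is no ∂_1, so H_0 ≅ Z^4.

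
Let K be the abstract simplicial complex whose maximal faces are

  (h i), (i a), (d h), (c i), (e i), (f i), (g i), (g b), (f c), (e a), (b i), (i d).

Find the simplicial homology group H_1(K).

H_1 = Z^4.

Fix the vertex order a < b < c < d < e < f < g < h < i and write every simplex with vertices in increasing order. Then dim K = 1 and the simplices of K are:

  0-simplices (9): a, b, c, d, e, f, g, h, i
  1-simplices (12): ae, ai, bg, bi, cf, ci, dh, di, ei, fi, gi, hi

Hence C_0 ≅ Z^9, C_1 ≅ Z^12.

Boundary ∂_1: C_1 → C_0 maps an edge to its endpoints' difference, ∂[p,q] = q − p.
As a 9×12 matrix over Z this has rank 8, with invariant factors (1,1,1,1,1,1,1,1).

Now H_k = ker ∂_k / im ∂_{k+1}, so:

  H_1: rank ker ∂_1 − rank ∂_2 = (12 − 8) − 0 = 4, and there is no ∂_2, so H_1 ≅ Z^4.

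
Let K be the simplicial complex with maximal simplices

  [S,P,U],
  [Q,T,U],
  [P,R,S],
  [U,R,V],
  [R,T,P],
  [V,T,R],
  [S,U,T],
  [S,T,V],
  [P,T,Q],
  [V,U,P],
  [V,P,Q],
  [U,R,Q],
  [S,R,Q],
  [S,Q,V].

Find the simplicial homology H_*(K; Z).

Fix the vertex order P < Q < R < S < T < U < V and write every simplex with vertices in increasing order. Then dim K = 2 and the simplices of K are:

  0-simplices (7): P, Q, R, S, T, U, V
  1-simplices (21): PQ, PR, PS, PT, PU, PV, QR, QS, QT, QU, QV, RS, RT, RU, RV, ST, SU, SV, TU, TV, UV
  2-simplices (14): PQT, PQV, PRS, PRT, PSU, PUV, QRS, QRU, QSV, QTU, RTV, RUV, STU, STV

giving chain groups C_0 ≅ Z^7, C_1 ≅ Z^21, C_2 ≅ Z^14.

∂_1: C_1 → C_0 maps an edge to its endpoints' difference, ∂[p,q] = q − p. For instance
  ∂RU = U − R.
This gives a 7×21 integer matrix of rank 6; reducing to Smith normal form yields diagonal entries (1,1,1,1,1,1).

∂_2: C_2 → C_1 sends each 2-simplex [p,q,r] to [q,r] − [p,r] + [p,q]. For instance
  ∂QRU = RU − QU + QR,
  ∂RTV = TV − RV + RT.
As a 21×14 matrix over Z this has rank 13, with invariant factors (1,1,1,1,1,1,1,1,1,1,1,1,1).

Computing H_k = (kernel of ∂_k) / (image of ∂_{k+1}):

  H_0: rank C_0 − rank ∂_1 = 7 − 6 = 1, and the invariant factors of ∂_1 are all 1, so H_0 ≅ Z.
  H_1: rank ker ∂_1 − rank ∂_2 = (21 − 6) − 13 = 2, and the invariant factors of ∂_2 are all 1, so H_1 ≅ Z^2.
  H_2: rank ker ∂_2 − rank ∂_3 = (14 − 13) − 0 = 1, and there is no ∂_3, so H_2 ≅ Z.

(K is a triangulation of the torus T^2.)

H_0 ≅ Z,  H_1 ≅ Z^2,  H_2 ≅ Z.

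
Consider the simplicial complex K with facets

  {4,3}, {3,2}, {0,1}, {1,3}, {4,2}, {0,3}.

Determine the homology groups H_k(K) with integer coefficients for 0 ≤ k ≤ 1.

H_0 ≅ Z,  H_1 ≅ Z^2.

Fix the vertex order 0 < 1 < 2 < 3 < 4 and write every simplex with vertices in increasing order. Then dim K = 1 and the simplices of K are:

  0-simplices (5): [0], [1], [2], [3], [4]
  1-simplices (6): [0,1], [0,3], [1,3], [2,3], [2,4], [3,4]

so the chain groups are C_0 ≅ Z^5, C_1 ≅ Z^6.

∂_1: C_1 → C_0 is given by ∂[p,q] = [q] − [p]. For instance
  ∂[3,4] = [4] − [3].
The 5×6 boundary matrix has rank 4 and Smith normal form diag(1,1,1,1).

From H_k ≅ ker(∂_k) / im(∂_{k+1}) we obtain:

  H_0: rank C_0 − rank ∂_1 = 5 − 4 = 1, and the invariant factors of ∂_1 are all 1, so H_0 ≅ Z.
  H_1: rank ker ∂_1 − rank ∂_2 = (6 − 4) − 0 = 2, and there is no ∂_2, so H_1 ≅ Z^2.

As a check, the Euler characteristic is 5 − 6 = -1, which agrees with 1 − 2 = -1.
(K is a triangulation of a wedge of 2 circles.)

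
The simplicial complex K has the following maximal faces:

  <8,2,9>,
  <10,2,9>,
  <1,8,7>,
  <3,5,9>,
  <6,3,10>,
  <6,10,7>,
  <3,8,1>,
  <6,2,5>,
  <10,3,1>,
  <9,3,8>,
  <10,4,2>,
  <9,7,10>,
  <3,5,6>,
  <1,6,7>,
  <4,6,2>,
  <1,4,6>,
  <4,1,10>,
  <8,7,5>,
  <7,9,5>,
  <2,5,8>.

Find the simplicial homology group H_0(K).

H_0 ≅ Z.

Take the total order 1 < 2 < 3 < 4 < 5 < 6 < 7 < 8 < 9 < 10 on the vertex set. Then K (dimension 2) consists of the simplices:

  0-simplices (10): [1], [2], [3], [4], [5], [6], [7], [8], [9], [10]
  1-simplices (30): (30 of them)
  2-simplices (20): (20 of them)

Hence C_0 ≅ Z^10, C_1 ≅ Z^30, C_2 ≅ Z^20.

Boundary ∂_1: C_1 → C_0 maps an edge to its endpoints' difference, ∂[p,q] = q − p.
The resulting 10×30 matrix has rank 9, and its Smith normal form has invariant factors (1,1,1,1,1,1,1,1,1).

∂_2: C_2 → C_1 sends each 2-simplex [p,q,r] to [q,r] − [p,r] + [p,q]. For instance
  ∂[2,4,10] = [4,10] − [2,10] + [2,4],
  ∂[2,8,9] = [8,9] − [2,9] + [2,8].
The resulting 30×20 matrix has rank 20, and its Smith normal form has invariant factors (1,1,1,1,1,1,1,1,1,1,1,1,1,1,1,1,1,1,1,2).

Reading off H_k = ker ∂_k / im ∂_{k+1}:

  H_0: rank C_0 − rank ∂_1 = 10 − 9 = 1, and the invariant factors of ∂_1 are all 1, so H_0 = Z.

(K is a triangulation of the Klein bottle.)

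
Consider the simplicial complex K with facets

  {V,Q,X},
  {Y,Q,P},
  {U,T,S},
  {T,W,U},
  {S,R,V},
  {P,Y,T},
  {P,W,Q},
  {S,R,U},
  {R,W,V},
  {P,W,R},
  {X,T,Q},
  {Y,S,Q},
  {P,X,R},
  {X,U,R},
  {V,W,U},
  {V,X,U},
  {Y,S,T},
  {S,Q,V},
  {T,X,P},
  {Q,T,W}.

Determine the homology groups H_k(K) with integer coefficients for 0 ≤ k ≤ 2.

H_0 = Z,  H_1 = Z × Z/2,  H_2 = 0.

Take the total order P < Q < R < S < T < U < V < W < X < Y on the vertex set. Then K (dimension 2) consists of the simplices:

  0-simplices (10): P, Q, R, S, T, U, V, W, X, Y
  1-simplices (30): PQ, PR, PT, PW, PX, PY, QS, QT, QV, QW, QX, QY, RS, RU, RV, RW, RX, ST, SU, SV, SY, TU, TW, TX, TY, UV, UW, UX, VW, VX
  2-simplices (20): PQW, PQY, PRW, PRX, PTX, PTY, QSV, QSY, QTW, QTX, QVX, RSU, RSV, RUX, RVW, STU, STY, TUW, UVW, UVX

Hence C_0 ≅ Z^10, C_1 ≅ Z^30, C_2 ≅ Z^20.

∂_1: C_1 → C_0 maps an edge to its endpoints' difference, ∂[p,q] = q − p. For instance
  ∂VW = W − V.
The 10×30 boundary matrix has rank 9 and Smith normal form diag(1,1,1,1,1,1,1,1,1).

∂_2: C_2 → C_1 acts by ∂[p,q,r] = [q,r] − [p,r] + [p,q]. For instance
  ∂RVW = VW − RW + RV,
  ∂STU = TU − SU + ST.
The 30×20 boundary matrix has rank 20 and Smith normal form diag(1,1,1,1,1,1,1,1,1,1,1,1,1,1,1,1,1,1,1,2).

Now H_k = ker ∂_k / im ∂_{k+1}, so:

  H_0: rank C_0 − rank ∂_1 = 10 − 9 = 1, and the invariant factors of ∂_1 are all 1, so H_0 ≅ Z.
  H_1: rank ker ∂_1 − rank ∂_2 = (30 − 9) − 20 = 1, and ∂_2 has invariant factor 2 > 1, so H_1 ≅ Z × Z/2.
  H_2: rank ker ∂_2 − rank ∂_3 = (20 − 20) − 0 = 0, and there is no ∂_3, so H_2 ≅ 0.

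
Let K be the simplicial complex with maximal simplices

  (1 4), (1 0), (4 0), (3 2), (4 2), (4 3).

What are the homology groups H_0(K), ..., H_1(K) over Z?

H_0 = Z,  H_1 = Z^2.

Fix the vertex order 0 < 1 < 2 < 3 < 4 and write every simplex with vertices in increasing order. Then dim K = 1 and the simplices of K are:

  0-simplices (5): [0], [1], [2], [3], [4]
  1-simplices (6): [0,1], [0,4], [1,4], [2,3], [2,4], [3,4]

so the chain groups are C_0 ≅ Z^5, C_1 ≅ Z^6.

∂_1: C_1 → C_0 maps an edge to its endpoints' difference, ∂[p,q] = q − p. For instance
  ∂[1,4] = [4] − [1].
The resulting 5×6 matrix has rank 4, and its Smith normal form has invariant factors (1,1,1,1).

Now H_k = ker ∂_k / im ∂_{k+1}, so:

  H_0: rank C_0 − rank ∂_1 = 5 − 4 = 1, and the invariant factors of ∂_1 are all 1, so H_0 ≅ Z.
  H_1: rank ker ∂_1 − rank ∂_2 = (6 − 4) − 0 = 2, and there is no ∂_2, so H_1 ≅ Z^2.

As a check, the Euler characteristic is 5 − 6 = -1, which agrees with 1 − 2 = -1.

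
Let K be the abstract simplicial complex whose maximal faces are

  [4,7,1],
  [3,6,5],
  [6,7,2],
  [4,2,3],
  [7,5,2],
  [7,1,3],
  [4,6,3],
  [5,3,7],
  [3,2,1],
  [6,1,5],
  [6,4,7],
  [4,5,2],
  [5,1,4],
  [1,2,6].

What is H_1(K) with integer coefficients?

Take the total order 1 < 2 < 3 < 4 < 5 < 6 < 7 on the vertex set. Then K (dimension 2) consists of the simplices:

  0-simplices (7): [1], [2], [3], [4], [5], [6], [7]
  1-simplices (21): [1,2], [1,3], [1,4], [1,5], [1,6], [1,7], [2,3], [2,4], [2,5], [2,6], [2,7], [3,4], [3,5], [3,6], [3,7], [4,5], [4,6], [4,7], [5,6], [5,7], [6,7]
  2-simplices (14): [1,2,3], [1,2,6], [1,3,7], [1,4,5], [1,4,7], [1,5,6], [2,3,4], [2,4,5], [2,5,7], [2,6,7], [3,4,6], [3,5,6], [3,5,7], [4,6,7]

Hence C_0 ≅ Z^7, C_1 ≅ Z^21, C_2 ≅ Z^14.

∂_1: C_1 → C_0 maps an edge to its endpoints' difference, ∂[p,q] = q − p. For instance
  ∂[2,5] = [5] − [2].
As a 7×21 matrix over Z this has rank 6, with invariant factors (1,1,1,1,1,1).

∂_2: C_2 → C_1 maps a triangle to the signed sum of its edges. For instance
  ∂[2,3,4] = [3,4] − [2,4] + [2,3],
  ∂[2,6,7] = [6,7] − [2,7] + [2,6].
This gives a 21×14 integer matrix of rank 13; reducing to Smith normal form yields diagonal entries (1,1,1,1,1,1,1,1,1,1,1,1,1).

Computing H_k = (kernel of ∂_k) / (image of ∂_{k+1}):

  H_1: rank ker ∂_1 − rank ∂_2 = (21 − 6) − 13 = 2, and the invariant factors of ∂_2 are all 1, so H_1 = Z^2.

H_1 = Z^2.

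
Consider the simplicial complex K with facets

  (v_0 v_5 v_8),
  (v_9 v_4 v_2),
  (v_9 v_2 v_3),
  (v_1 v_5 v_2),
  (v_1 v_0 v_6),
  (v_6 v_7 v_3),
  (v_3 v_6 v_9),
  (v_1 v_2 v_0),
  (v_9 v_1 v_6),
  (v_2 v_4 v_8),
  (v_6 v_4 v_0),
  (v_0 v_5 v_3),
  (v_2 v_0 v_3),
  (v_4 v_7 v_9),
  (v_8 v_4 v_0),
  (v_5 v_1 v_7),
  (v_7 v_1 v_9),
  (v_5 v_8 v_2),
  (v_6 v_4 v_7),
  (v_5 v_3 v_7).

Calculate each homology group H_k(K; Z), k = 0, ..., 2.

K has 10 vertices, 30 edges, 20 triangles.
rank ∂_0 = 0, rank ∂_1 = 9 ⇒ b_0 = 10 − 0 − 9 = 1; all invariant factors of ∂_1 are 1 so no torsion. So H_0 ≅ Z.
rank ∂_1 = 9, rank ∂_2 = 20 ⇒ b_1 = 30 − 9 − 20 = 1; ∂_2 has invariant factor(s) [2] giving torsion. So H_1 ≅ Z ⊕ Z/2Z.
rank ∂_2 = 20, rank ∂_3 = 0 ⇒ b_2 = 20 − 20 − 0 = 0. So H_2 ≅ 0.

H_0 = Z,  H_1 = Z ⊕ Z/2Z,  H_2 = 0.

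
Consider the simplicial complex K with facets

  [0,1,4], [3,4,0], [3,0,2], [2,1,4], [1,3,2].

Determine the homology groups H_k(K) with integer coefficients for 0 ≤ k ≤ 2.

K has 5 vertices, 10 edges, 5 triangles.
rank ∂_0 = 0, rank ∂_1 = 4 ⇒ b_0 = 5 − 0 − 4 = 1; all invariant factors of ∂_1 are 1 so no torsion. So H_0 ≅ Z.
rank ∂_1 = 4, rank ∂_2 = 5 ⇒ b_1 = 10 − 4 − 5 = 1; all invariant factors of ∂_2 are 1 so no torsion. So H_1 ≅ Z.
rank ∂_2 = 5, rank ∂_3 = 0 ⇒ b_2 = 5 − 5 − 0 = 0. So H_2 ≅ 0.

H_0 ≅ Z,  H_1 ≅ Z,  H_2 = 0.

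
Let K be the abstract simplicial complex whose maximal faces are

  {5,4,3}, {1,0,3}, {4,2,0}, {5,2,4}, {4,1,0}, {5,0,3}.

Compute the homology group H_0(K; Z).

We work with the vertex ordering 0 < 1 < 2 < 3 < 4 < 5. The simplices of K, each written with vertices in increasing order, are:

  0-simplices (6): [0], [1], [2], [3], [4], [5]
  1-simplices (12): [0,1], [0,2], [0,3], [0,4], [0,5], [1,3], [1,4], [2,4], [2,5], [3,4], [3,5], [4,5]
  2-simplices (6): [0,1,3], [0,1,4], [0,2,4], [0,3,5], [2,4,5], [3,4,5]

so the chain groups are C_0 ≅ Z^6, C_1 ≅ Z^12, C_2 ≅ Z^6.

Boundary ∂_1: C_1 → C_0 maps an edge to its endpoints' difference, ∂[p,q] = q − p. For instance
  ∂[2,4] = [4] − [2].
The 6×12 boundary matrix has rank 5 and Smith normal form diag(1,1,1,1,1).

∂_2: C_2 → C_1 acts by ∂[p,q,r] = [q,r] − [p,r] + [p,q]. For instance
  ∂[2,4,5] = [4,5] − [2,5] + [2,4],
  ∂[0,3,5] = [3,5] − [0,5] + [0,3].
As a 12×6 matrix over Z this has rank 6, with invariant factors (1,1,1,1,1,1).

Reading off H_k = ker ∂_k / im ∂_{k+1}:

  H_0: rank C_0 − rank ∂_1 = 6 − 5 = 1, and the invariant factors of ∂_1 are all 1, so H_0 = Z.

H_0 = Z.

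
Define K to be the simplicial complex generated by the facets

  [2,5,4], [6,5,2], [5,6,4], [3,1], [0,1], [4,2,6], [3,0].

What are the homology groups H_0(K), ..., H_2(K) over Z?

H_0 = Z^2,  H_1 = Z,  H_2 = Z.

Order the vertices as 0 < 1 < 2 < 3 < 4 < 5 < 6. Listing each simplex with vertices in this order, K has dimension 2 with simplices:

  0-simplices (7): [0], [1], [2], [3], [4], [5], [6]
  1-simplices (9): [0,1], [0,3], [1,3], [2,4], [2,5], [2,6], [4,5], [4,6], [5,6]
  2-simplices (4): [2,4,5], [2,4,6], [2,5,6], [4,5,6]

so the chain groups are C_0 ≅ Z^7, C_1 ≅ Z^9, C_2 ≅ Z^4.

∂_1: C_1 → C_0 maps an edge to its endpoints' difference, ∂[p,q] = q − p. For instance
  ∂[0,3] = [3] − [0].
As a 7×9 matrix over Z this has rank 5, with invariant factors (1,1,1,1,1).

The boundary map ∂_2: C_2 → C_1 acts by ∂[p,q,r] = [q,r] − [p,r] + [p,q]. For instance
  ∂[2,5,6] = [5,6] − [2,6] + [2,5],
  ∂[2,4,6] = [4,6] − [2,6] + [2,4].
The resulting 9×4 matrix has rank 3, and its Smith normal form has invariant factors (1,1,1).

Reading off H_k = ker ∂_k / im ∂_{k+1}:

  H_0: rank C_0 − rank ∂_1 = 7 − 5 = 2, and the invariant factors of ∂_1 are all 1, so H_0 = Z^2.
  H_1: rank ker ∂_1 − rank ∂_2 = (9 − 5) − 3 = 1, and the invariant factors of ∂_2 are all 1, so H_1 = Z.
  H_2: rank ker ∂_2 − rank ∂_3 = (4 − 3) − 0 = 1, and there is no ∂_3, so H_2 = Z.

(K is a triangulation of the disjoint union of the circle S^1 and the 2-sphere S^2.)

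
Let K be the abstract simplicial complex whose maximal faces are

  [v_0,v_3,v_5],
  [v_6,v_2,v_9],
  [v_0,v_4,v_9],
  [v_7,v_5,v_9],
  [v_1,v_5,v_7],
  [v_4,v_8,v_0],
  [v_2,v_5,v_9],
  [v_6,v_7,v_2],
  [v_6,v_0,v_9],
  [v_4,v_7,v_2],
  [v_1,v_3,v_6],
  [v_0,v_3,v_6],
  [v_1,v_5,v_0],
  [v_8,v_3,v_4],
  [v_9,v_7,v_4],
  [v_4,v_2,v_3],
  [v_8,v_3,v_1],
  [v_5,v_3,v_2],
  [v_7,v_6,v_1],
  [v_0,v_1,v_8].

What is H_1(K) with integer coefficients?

H_1 ≅ Z × Z/2.

K has 10 vertices, 30 edges, 20 triangles.
rank ∂_1 = 9, rank ∂_2 = 20 ⇒ b_1 = 30 − 9 − 20 = 1; ∂_2 has invariant factor(s) [2] giving torsion. So H_1 = Z × Z/2.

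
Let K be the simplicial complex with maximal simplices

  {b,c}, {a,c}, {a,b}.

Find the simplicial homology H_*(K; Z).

H_0 ≅ Z,  H_1 ≅ Z.

K has 3 vertices, 3 edges.
rank ∂_0 = 0, rank ∂_1 = 2 ⇒ b_0 = 3 − 0 − 2 = 1; all invariant factors of ∂_1 are 1 so no torsion. So H_0 ≅ Z.
rank ∂_1 = 2, rank ∂_2 = 0 ⇒ b_1 = 3 − 2 − 0 = 1. So H_1 ≅ Z.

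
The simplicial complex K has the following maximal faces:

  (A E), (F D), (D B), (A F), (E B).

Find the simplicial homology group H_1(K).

K has 5 vertices, 5 edges.
rank ∂_1 = 4, rank ∂_2 = 0 ⇒ b_1 = 5 − 4 − 0 = 1. So H_1 = Z.

H_1 = Z.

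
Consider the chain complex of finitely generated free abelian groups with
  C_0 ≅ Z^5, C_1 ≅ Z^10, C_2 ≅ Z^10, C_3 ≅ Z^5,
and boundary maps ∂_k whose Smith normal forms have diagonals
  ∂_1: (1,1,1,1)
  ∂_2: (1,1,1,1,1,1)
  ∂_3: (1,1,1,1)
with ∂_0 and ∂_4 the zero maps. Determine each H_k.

H_0 = Z,  H_1 = 0,  H_2 = 0,  H_3 = Z.

H_0: b_0 = 5 − 0 − 4 = 1; torsion from ∂_1 factors > 1: none. So H_0 = Z.
H_1: b_1 = 10 − 4 − 6 = 0; torsion from ∂_2 factors > 1: none. So H_1 = 0.
H_2: b_2 = 10 − 6 − 4 = 0; torsion from ∂_3 factors > 1: none. So H_2 = 0.
H_3: b_3 = 5 − 4 − 0 = 1; torsion from ∂_4 factors > 1: none. So H_3 = Z.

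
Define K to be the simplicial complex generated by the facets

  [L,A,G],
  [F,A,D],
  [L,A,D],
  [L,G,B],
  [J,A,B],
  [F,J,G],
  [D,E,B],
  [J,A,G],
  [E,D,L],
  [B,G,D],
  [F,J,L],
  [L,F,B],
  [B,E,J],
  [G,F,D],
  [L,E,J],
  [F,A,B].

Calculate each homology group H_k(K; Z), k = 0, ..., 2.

H_0 = Z,  H_1 = Z^2,  H_2 = Z.

K has 8 vertices, 24 edges, 16 triangles.
rank ∂_0 = 0, rank ∂_1 = 7 ⇒ b_0 = 8 − 0 − 7 = 1; all invariant factors of ∂_1 are 1 so no torsion. So H_0 ≅ Z.
rank ∂_1 = 7, rank ∂_2 = 15 ⇒ b_1 = 24 − 7 − 15 = 2; all invariant factors of ∂_2 are 1 so no torsion. So H_1 ≅ Z^2.
rank ∂_2 = 15, rank ∂_3 = 0 ⇒ b_2 = 16 − 15 − 0 = 1. So H_2 ≅ Z.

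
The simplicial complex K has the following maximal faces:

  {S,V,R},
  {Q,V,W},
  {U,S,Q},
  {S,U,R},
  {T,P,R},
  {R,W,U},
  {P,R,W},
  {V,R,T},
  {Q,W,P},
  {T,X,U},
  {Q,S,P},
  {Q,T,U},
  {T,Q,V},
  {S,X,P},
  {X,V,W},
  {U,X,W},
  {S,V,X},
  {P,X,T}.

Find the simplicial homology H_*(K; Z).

Take the total order P < Q < R < S < T < U < V < W < X on the vertex set. Then K (dimension 2) consists of the simplices:

  0-simplices (9): P, Q, R, S, T, U, V, W, X
  1-simplices (27): PQ, PR, PS, PT, PW, PX, QS, QT, QU, QV, QW, RS, RT, RU, RV, RW, SU, SV, SX, TU, TV, TX, UW, UX, VW, VX, WX
  2-simplices (18): PQS, PQW, PRT, PRW, PSX, PTX, QSU, QTU, QTV, QVW, RSU, RSV, RTV, RUW, SVX, TUX, UWX, VWX

Hence C_0 ≅ Z^9, C_1 ≅ Z^27, C_2 ≅ Z^18.

∂_1: C_1 → C_0 maps an edge to its endpoints' difference, ∂[p,q] = q − p.
As a 9×27 matrix over Z this has rank 8, with invariant factors (1,1,1,1,1,1,1,1).

The boundary map ∂_2: C_2 → C_1 sends each 2-simplex [p,q,r] to [q,r] − [p,r] + [p,q]. For instance
  ∂PRW = RW − PW + PR,
  ∂QTV = TV − QV + QT.
The resulting 27×18 matrix has rank 17, and its Smith normal form has invariant factors (1,1,1,1,1,1,1,1,1,1,1,1,1,1,1,1,1).

Reading off H_k = ker ∂_k / im ∂_{k+1}:

  H_0: rank C_0 − rank ∂_1 = 9 − 8 = 1, and the invariant factors of ∂_1 are all 1, so H_0 ≅ Z.
  H_1: rank ker ∂_1 − rank ∂_2 = (27 − 8) − 17 = 2, and the invariant factors of ∂_2 are all 1, so H_1 ≅ Z^2.
  H_2: rank ker ∂_2 − rank ∂_3 = (18 − 17) − 0 = 1, and there is no ∂_3, so H_2 ≅ Z.

(K is a triangulation of the torus T^2.)

H_0 ≅ Z,  H_1 ≅ Z^2,  H_2 ≅ Z.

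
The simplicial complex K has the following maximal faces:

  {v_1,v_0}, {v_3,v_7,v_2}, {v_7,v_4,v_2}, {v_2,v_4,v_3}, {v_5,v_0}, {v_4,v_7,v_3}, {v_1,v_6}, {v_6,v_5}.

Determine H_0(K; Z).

Order the vertices as v_0 < v_1 < v_2 < v_3 < v_4 < v_5 < v_6 < v_7. Listing each simplex with vertices in this order, K has dimension 2 with simplices:

  0-simplices (8): [v_0], [v_1], [v_2], [v_3], [v_4], [v_5], [v_6], [v_7]
  1-simplices (10): [v_0,v_1], [v_0,v_5], [v_1,v_6], [v_2,v_3], [v_2,v_4], [v_2,v_7], [v_3,v_4], [v_3,v_7], [v_4,v_7], [v_5,v_6]
  2-simplices (4): [v_2,v_3,v_4], [v_2,v_3,v_7], [v_2,v_4,v_7], [v_3,v_4,v_7]

so the chain groups are C_0 ≅ Z^8, C_1 ≅ Z^10, C_2 ≅ Z^4.

∂_1: C_1 → C_0 maps an edge to its endpoints' difference, ∂[p,q] = q − p.
The 8×10 boundary matrix has rank 6 and Smith normal form diag(1,1,1,1,1,1).

The boundary map ∂_2: C_2 → C_1 acts by ∂[p,q,r] = [q,r] − [p,r] + [p,q]. For instance
  ∂[v_2,v_3,v_7] = [v_3,v_7] − [v_2,v_7] + [v_2,v_3],
  ∂[v_2,v_3,v_4] = [v_3,v_4] − [v_2,v_4] + [v_2,v_3].
The resulting 10×4 matrix has rank 3, and its Smith normal form has invariant factors (1,1,1).

Reading off H_k = ker ∂_k / im ∂_{k+1}:

  H_0: rank C_0 − rank ∂_1 = 8 − 6 = 2, and the invariant factors of ∂_1 are all 1, so H_0 ≅ Z^2.

H_0 = Z^2.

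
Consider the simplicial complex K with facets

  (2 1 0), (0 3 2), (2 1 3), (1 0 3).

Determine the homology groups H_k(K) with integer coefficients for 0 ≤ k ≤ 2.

H_0 ≅ Z,  H_1 = 0,  H_2 ≅ Z.

Order the vertices as 0 < 1 < 2 < 3. Listing each simplex with vertices in this order, K has dimension 2 with simplices:

  0-simplices (4): [0], [1], [2], [3]
  1-simplices (6): [0,1], [0,2], [0,3], [1,2], [1,3], [2,3]
  2-simplices (4): [0,1,2], [0,1,3], [0,2,3], [1,2,3]

so the chain groups are C_0 ≅ Z^4, C_1 ≅ Z^6, C_2 ≅ Z^4.

Boundary ∂_1: C_1 → C_0 maps an edge to its endpoints' difference, ∂[p,q] = q − p.
The 4×6 boundary matrix has rank 3 and Smith normal form diag(1,1,1).

The boundary map ∂_2: C_2 → C_1 maps a triangle to the signed sum of its edges. For instance
  ∂[0,1,3] = [1,3] − [0,3] + [0,1],
  ∂[1,2,3] = [2,3] − [1,3] + [1,2].
The 6×4 boundary matrix has rank 3 and Smith normal form diag(1,1,1).

From H_k ≅ ker(∂_k) / im(∂_{k+1}) we obtain:

  H_0: rank C_0 − rank ∂_1 = 4 − 3 = 1, and the invariant factors of ∂_1 are all 1, so H_0 ≅ Z.
  H_1: rank ker ∂_1 − rank ∂_2 = (6 − 3) − 3 = 0, and the invariant factors of ∂_2 are all 1, so H_1 ≅ 0.
  H_2: rank ker ∂_2 − rank ∂_3 = (4 − 3) − 0 = 1, and there is no ∂_3, so H_2 ≅ Z.

(K is a triangulation of the 2-sphere S^2.)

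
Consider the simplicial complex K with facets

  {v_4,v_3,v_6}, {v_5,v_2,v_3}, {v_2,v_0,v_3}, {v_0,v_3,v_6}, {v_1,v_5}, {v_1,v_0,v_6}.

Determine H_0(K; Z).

We work with the vertex ordering v_0 < v_1 < v_2 < v_3 < v_4 < v_5 < v_6. The simplices of K, each written with vertices in increasing order, are:

  0-simplices (7): [v_0], [v_1], [v_2], [v_3], [v_4], [v_5], [v_6]
  1-simplices (12): [v_0,v_1], [v_0,v_2], [v_0,v_3], [v_0,v_6], [v_1,v_5], [v_1,v_6], [v_2,v_3], [v_2,v_5], [v_3,v_4], [v_3,v_5], [v_3,v_6], [v_4,v_6]
  2-simplices (5): [v_0,v_1,v_6], [v_0,v_2,v_3], [v_0,v_3,v_6], [v_2,v_3,v_5], [v_3,v_4,v_6]

Hence C_0 ≅ Z^7, C_1 ≅ Z^12, C_2 ≅ Z^5.

∂_1: C_1 → C_0 maps an edge to its endpoints' difference, ∂[p,q] = q − p.
This gives a 7×12 integer matrix of rank 6; reducing to Smith normal form yields diagonal entries (1,1,1,1,1,1).

Boundary ∂_2: C_2 → C_1 maps a triangle to the signed sum of its edges. For instance
  ∂[v_3,v_4,v_6] = [v_4,v_6] − [v_3,v_6] + [v_3,v_4],
  ∂[v_0,v_2,v_3] = [v_2,v_3] − [v_0,v_3] + [v_0,v_2].
This gives a 12×5 integer matrix of rank 5; reducing to Smith normal form yields diagonal entries (1,1,1,1,1).

Reading off H_k = ker ∂_k / im ∂_{k+1}:

  H_0: rank C_0 − rank ∂_1 = 7 − 6 = 1, and the invariant factors of ∂_1 are all 1, so H_0 ≅ Z.

H_0 = Z.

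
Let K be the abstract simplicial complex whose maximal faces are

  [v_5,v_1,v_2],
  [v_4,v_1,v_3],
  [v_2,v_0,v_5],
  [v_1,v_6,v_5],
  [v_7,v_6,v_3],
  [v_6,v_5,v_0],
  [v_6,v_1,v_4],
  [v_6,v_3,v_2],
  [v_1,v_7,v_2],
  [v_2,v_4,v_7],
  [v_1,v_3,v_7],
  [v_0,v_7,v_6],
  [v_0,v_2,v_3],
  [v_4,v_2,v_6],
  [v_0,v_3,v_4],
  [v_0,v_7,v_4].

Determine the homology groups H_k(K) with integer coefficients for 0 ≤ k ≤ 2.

H_0 = Z,  H_1 = Z^2,  H_2 = Z.

Fix the vertex order v_0 < v_1 < v_2 < v_3 < v_4 < v_5 < v_6 < v_7 and write every simplex with vertices in increasing order. Then dim K = 2 and the simplices of K are:

  0-simplices (8): [v_0], [v_1], [v_2], [v_3], [v_4], [v_5], [v_6], [v_7]
  1-simplices (24): (24 of them)
  2-simplices (16): (16 of them)

so the chain groups are C_0 ≅ Z^8, C_1 ≅ Z^24, C_2 ≅ Z^16.

The boundary map ∂_1: C_1 → C_0 is given by ∂[p,q] = [q] − [p].
The 8×24 boundary matrix has rank 7 and Smith normal form diag(1,1,1,1,1,1,1).

∂_2: C_2 → C_1 acts by ∂[p,q,r] = [q,r] − [p,r] + [p,q]. For instance
  ∂[v_0,v_4,v_7] = [v_4,v_7] − [v_0,v_7] + [v_0,v_4],
  ∂[v_0,v_5,v_6] = [v_5,v_6] − [v_0,v_6] + [v_0,v_5].
As a 24×16 matrix over Z this has rank 15, with invariant factors (1,1,1,1,1,1,1,1,1,1,1,1,1,1,1).

Reading off H_k = ker ∂_k / im ∂_{k+1}:

  H_0: rank C_0 − rank ∂_1 = 8 − 7 = 1, and the invariant factors of ∂_1 are all 1, so H_0 ≅ Z.
  H_1: rank ker ∂_1 − rank ∂_2 = (24 − 7) − 15 = 2, and the invariant factors of ∂_2 are all 1, so H_1 ≅ Z^2.
  H_2: rank ker ∂_2 − rank ∂_3 = (16 − 15) − 0 = 1, and there is no ∂_3, so H_2 ≅ Z.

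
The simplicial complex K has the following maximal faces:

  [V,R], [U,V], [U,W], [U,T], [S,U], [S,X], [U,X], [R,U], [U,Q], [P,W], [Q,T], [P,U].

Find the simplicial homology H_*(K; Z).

Fix the vertex order P < Q < R < S < T < U < V < W < X and write every simplex with vertices in increasing order. Then dim K = 1 and the simplices of K are:

  0-simplices (9): P, Q, R, S, T, U, V, W, X
  1-simplices (12): PU, PW, QT, QU, RU, RV, SU, SX, TU, UV, UW, UX

so the chain groups are C_0 ≅ Z^9, C_1 ≅ Z^12.

∂_1: C_1 → C_0 sends each edge [p,q] (with p < q) to q − p.
This gives a 9×12 integer matrix of rank 8; reducing to Smith normal form yields diagonal entries (1,1,1,1,1,1,1,1).

Computing H_k = (kernel of ∂_k) / (image of ∂_{k+1}):

  H_0: rank C_0 − rank ∂_1 = 9 − 8 = 1, and the invariant factors of ∂_1 are all 1, so H_0 = Z.
  H_1: rank ker ∂_1 − rank ∂_2 = (12 − 8) − 0 = 4, and there is no ∂_2, so H_1 = Z^4.

H_0 ≅ Z,  H_1 ≅ Z^4.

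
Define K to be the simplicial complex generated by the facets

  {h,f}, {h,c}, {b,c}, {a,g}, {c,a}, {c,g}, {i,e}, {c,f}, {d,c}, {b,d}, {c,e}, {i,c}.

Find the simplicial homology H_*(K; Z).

H_0 = Z,  H_1 = Z^4.

We work with the vertex ordering a < b < c < d < e < f < g < h < i. The simplices of K, each written with vertices in increasing order, are:

  0-simplices (9): a, b, c, d, e, f, g, h, i
  1-simplices (12): ac, ag, bc, bd, cd, ce, cf, cg, ch, ci, ei, fh

giving chain groups C_0 ≅ Z^9, C_1 ≅ Z^12.

∂_1: C_1 → C_0 sends each edge [p,q] (with p < q) to q − p.
The resulting 9×12 matrix has rank 8, and its Smith normal form has invariant factors (1,1,1,1,1,1,1,1).

Reading off H_k = ker ∂_k / im ∂_{k+1}:

  H_0: rank C_0 − rank ∂_1 = 9 − 8 = 1, and the invariant factors of ∂_1 are all 1, so H_0 ≅ Z.
  H_1: rank ker ∂_1 − rank ∂_2 = (12 − 8) − 0 = 4, and there is no ∂_2, so H_1 ≅ Z^4.

As a check, the Euler characteristic is 9 − 12 = -3, which agrees with 1 − 4 = -3.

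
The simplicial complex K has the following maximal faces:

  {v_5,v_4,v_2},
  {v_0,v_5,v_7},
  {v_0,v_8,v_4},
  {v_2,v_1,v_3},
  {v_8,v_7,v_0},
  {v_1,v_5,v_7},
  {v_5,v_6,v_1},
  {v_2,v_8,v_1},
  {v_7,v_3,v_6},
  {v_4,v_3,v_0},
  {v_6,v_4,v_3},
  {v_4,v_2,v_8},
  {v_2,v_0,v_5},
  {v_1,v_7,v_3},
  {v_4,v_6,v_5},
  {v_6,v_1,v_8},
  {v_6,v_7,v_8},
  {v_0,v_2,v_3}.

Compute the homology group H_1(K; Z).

Take the total order v_0 < v_1 < v_2 < v_3 < v_4 < v_5 < v_6 < v_7 < v_8 on the vertex set. Then K (dimension 2) consists of the simplices:

  0-simplices (9): [v_0], [v_1], [v_2], [v_3], [v_4], [v_5], [v_6], [v_7], [v_8]
  1-simplices (27): (27 of them)
  2-simplices (18): (18 of them)

Hence C_0 ≅ Z^9, C_1 ≅ Z^27, C_2 ≅ Z^18.

∂_1: C_1 → C_0 sends each edge [p,q] (with p < q) to q − p. For instance
  ∂[v_3,v_7] = [v_7] − [v_3].
The 9×27 boundary matrix has rank 8 and Smith normal form diag(1,1,1,1,1,1,1,1).

Boundary ∂_2: C_2 → C_1 maps a triangle to the signed sum of its edges. For instance
  ∂[v_4,v_5,v_6] = [v_5,v_6] − [v_4,v_6] + [v_4,v_5],
  ∂[v_0,v_2,v_5] = [v_2,v_5] − [v_0,v_5] + [v_0,v_2].
This gives a 27×18 integer matrix of rank 18; reducing to Smith normal form yields diagonal entries (1,1,1,1,1,1,1,1,1,1,1,1,1,1,1,1,1,2).

Computing H_k = (kernel of ∂_k) / (image of ∂_{k+1}):

  H_1: rank ker ∂_1 − rank ∂_2 = (27 − 8) − 18 = 1, and ∂_2 has invariant factor 2 > 1, so H_1 ≅ Z ⊕ Z/2Z.

H_1 = Z ⊕ Z/2Z.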